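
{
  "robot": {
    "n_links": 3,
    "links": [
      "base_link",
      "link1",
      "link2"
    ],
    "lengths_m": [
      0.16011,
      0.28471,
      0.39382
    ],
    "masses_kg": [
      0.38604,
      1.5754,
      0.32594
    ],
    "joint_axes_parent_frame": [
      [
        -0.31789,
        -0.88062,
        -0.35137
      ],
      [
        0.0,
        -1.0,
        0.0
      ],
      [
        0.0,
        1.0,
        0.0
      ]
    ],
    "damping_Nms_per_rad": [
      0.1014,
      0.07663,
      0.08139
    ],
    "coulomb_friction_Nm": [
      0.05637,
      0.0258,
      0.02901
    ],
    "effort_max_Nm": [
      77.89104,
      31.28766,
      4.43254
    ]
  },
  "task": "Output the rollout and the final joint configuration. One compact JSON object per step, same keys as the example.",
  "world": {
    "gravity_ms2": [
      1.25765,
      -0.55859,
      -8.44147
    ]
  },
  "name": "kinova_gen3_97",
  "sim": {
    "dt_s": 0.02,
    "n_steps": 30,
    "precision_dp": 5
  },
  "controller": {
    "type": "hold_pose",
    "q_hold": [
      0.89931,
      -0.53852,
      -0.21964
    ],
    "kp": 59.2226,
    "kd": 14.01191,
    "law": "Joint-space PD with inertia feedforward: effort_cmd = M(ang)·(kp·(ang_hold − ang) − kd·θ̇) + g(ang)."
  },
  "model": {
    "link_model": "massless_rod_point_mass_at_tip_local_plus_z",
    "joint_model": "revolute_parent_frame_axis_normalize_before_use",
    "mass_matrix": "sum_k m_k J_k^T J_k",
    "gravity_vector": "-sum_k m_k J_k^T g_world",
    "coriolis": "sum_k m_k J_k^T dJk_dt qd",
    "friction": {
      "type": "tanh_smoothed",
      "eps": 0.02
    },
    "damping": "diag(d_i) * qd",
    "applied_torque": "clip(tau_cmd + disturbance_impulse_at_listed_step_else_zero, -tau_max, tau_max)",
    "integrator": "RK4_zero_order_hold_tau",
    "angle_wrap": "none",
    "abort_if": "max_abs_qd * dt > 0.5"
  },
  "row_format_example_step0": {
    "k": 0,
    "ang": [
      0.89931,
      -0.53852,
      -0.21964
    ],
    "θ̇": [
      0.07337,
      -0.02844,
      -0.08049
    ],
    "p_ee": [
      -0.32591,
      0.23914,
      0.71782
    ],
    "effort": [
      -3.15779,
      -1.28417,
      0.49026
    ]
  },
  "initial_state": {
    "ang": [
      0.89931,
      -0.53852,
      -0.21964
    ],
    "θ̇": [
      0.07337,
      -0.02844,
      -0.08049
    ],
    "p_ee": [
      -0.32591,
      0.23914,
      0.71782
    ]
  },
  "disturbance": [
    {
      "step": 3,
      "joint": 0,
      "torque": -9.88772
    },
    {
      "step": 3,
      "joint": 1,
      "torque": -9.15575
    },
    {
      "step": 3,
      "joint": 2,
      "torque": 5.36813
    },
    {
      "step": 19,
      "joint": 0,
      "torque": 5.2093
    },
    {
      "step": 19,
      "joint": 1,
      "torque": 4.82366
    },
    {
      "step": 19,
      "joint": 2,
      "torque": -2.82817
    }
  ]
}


{"k":1,"ang":[0.90013,-0.53834,-0.22057],"\u03b8\u0307":[0.02134,0.02757,-0.02271],"p_ee":[-0.32677,0.23956,0.71729],"effort":[-3.06605,-1.22326,0.45927]}
{"k":2,"ang":[0.9004,-0.53775,-0.22081],"\u03b8\u0307":[0.01078,0.02471,-0.00739],"p_ee":[-0.32735,0.2398,0.71698],"effort":[-2.99527,-1.16674,0.43758]}
{"k":3,"ang":[0.90057,-0.53733,-0.22091],"\u03b8\u0307":[0.00746,0.01429,-0.00384],"p_ee":[-0.32771,0.23995,0.71679],"effort":[-12.82717,-10.27649,4.43254]}
{"k":4,"ang":[0.90306,-0.54383,-0.21234],"\u03b8\u0307":[0.22721,-0.64746,0.85596],"p_ee":[-0.32249,0.23854,0.71928],"effort":[0.03672,1.61042,-0.75836]}
{"k":5,"ang":[0.90616,-0.55404,-0.19797],"\u03b8\u0307":[0.08839,-0.38141,0.58164],"p_ee":[-0.31348,0.23587,0.72352],"effort":[-0.46792,1.12198,-0.52471]}
{"k":6,"ang":[0.90701,-0.55977,-0.18845],"\u03b8\u0307":[0.00552,-0.20261,0.36913],"p_ee":[-0.30742,0.23387,0.72639],"effort":[-0.89658,0.71468,-0.33418]}
{"k":7,"ang":[0.90686,-0.56288,-0.18276],"\u03b8\u0307":[-0.01301,-0.119,0.19859],"p_ee":[-0.30359,0.2325,0.72821],"effort":[-1.27276,0.37636,-0.17953]}
{"k":8,"ang":[0.90658,-0.56475,-0.18006],"\u03b8\u0307":[-0.01364,-0.06877,0.07267],"p_ee":[-0.30143,0.2317,0.72923],"effort":[-1.58991,0.09665,-0.05455]}
{"k":9,"ang":[0.9063,-0.56572,-0.17948],"\u03b8\u0307":[-0.01465,-0.02496,-0.0069],"p_ee":[-0.3005,0.23133,0.72966],"effort":[-1.85095,-0.13336,0.04349]}
{"k":10,"ang":[0.90602,-0.56581,-0.17988],"\u03b8\u0307":[-0.0077,0.00679,-0.03571],"p_ee":[-0.30042,0.23126,0.72971],"effort":[-2.06502,-0.31636,0.11064]}
{"k":11,"ang":[0.90594,-0.56548,-0.18079],"\u03b8\u0307":[-0.0002,0.02581,-0.05543],"p_ee":[-0.30088,0.23141,0.7295],"effort":[-2.2327,-0.45902,0.16262]}
{"k":12,"ang":[0.90597,-0.56481,-0.18203],"\u03b8\u0307":[0.00214,0.04248,-0.06798],"p_ee":[-0.30171,0.23171,0.72912],"effort":[-2.36403,-0.57261,0.20409]}
{"k":13,"ang":[0.90602,-0.56384,-0.18346],"\u03b8\u0307":[0.00289,0.05478,-0.0751],"p_ee":[-0.30279,0.2321,0.72861],"effort":[-2.46837,-0.66375,0.23711]}
{"k":14,"ang":[0.90608,-0.56267,-0.18499],"\u03b8\u0307":[0.00313,0.06279,-0.0783],"p_ee":[-0.30403,0.23254,0.72804],"effort":[-2.55117,-0.7366,0.26324]}
{"k":15,"ang":[0.90615,-0.56138,-0.18657],"\u03b8\u0307":[0.00322,0.06719,-0.07877],"p_ee":[-0.30536,0.23302,0.72742],"effort":[-2.6164,-0.79441,0.28377]}
{"k":16,"ang":[0.90622,-0.56002,-0.18813],"\u03b8\u0307":[0.00324,0.06874,-0.07733],"p_ee":[-0.30672,0.23351,0.72678],"effort":[-2.66725,-0.83986,0.29976]}
{"k":17,"ang":[0.90629,-0.55866,-0.18965],"\u03b8\u0307":[0.00322,0.06815,-0.07461],"p_ee":[-0.30806,0.234,0.72615],"effort":[-2.70638,-0.8752,0.31206]}
{"k":18,"ang":[0.90636,-0.55733,-0.19111],"\u03b8\u0307":[0.00316,0.06599,-0.07106],"p_ee":[-0.30937,0.23447,0.72553],"effort":[-2.73601,-0.9023,0.3214]}
{"k":19,"ang":[0.90642,-0.55605,-0.19249],"\u03b8\u0307":[0.00309,0.06273,-0.06701],"p_ee":[-0.31063,0.23492,0.72493],"effort":[2.45131,3.90092,-2.49979]}
{"k":20,"ang":[0.90652,-0.55481,-0.20477],"\u03b8\u0307":[-0.00111,0.07462,-1.14587],"p_ee":[-0.31547,0.2366,0.72236],"effort":[-4.3067,-2.3597,1.15915]}
{"k":21,"ang":[0.9064,-0.55307,-0.2238],"\u03b8\u0307":[-0.00464,0.09054,-0.76611],"p_ee":[-0.32268,0.23904,0.7184],"effort":[-4.02591,-2.09644,0.99128]}
{"k":22,"ang":[0.90634,-0.55129,-0.23635],"\u03b8\u0307":[-0.00169,0.08585,-0.49346],"p_ee":[-0.32777,0.24075,0.71553],"effort":[-3.78937,-1.87585,0.85717]}
{"k":23,"ang":[0.90633,-0.54967,-0.24423],"\u03b8\u0307":[0.00047,0.07543,-0.29736],"p_ee":[-0.33126,0.24193,0.71354],"effort":[-3.5894,-1.6918,0.74991]}
{"k":24,"ang":[0.90635,-0.54829,-0.24876],"\u03b8\u0307":[0.0018,0.06283,-0.15736],"p_ee":[-0.33353,0.2427,0.71224],"effort":[-3.42152,-1.5389,0.66406]}
{"k":25,"ang":[0.9064,-0.54716,-0.25091],"\u03b8\u0307":[0.00254,0.04998,-0.05853],"p_ee":[-0.3349,0.24318,0.71148],"effort":[-3.28158,-1.41245,0.59532]}
{"k":26,"ang":[0.90646,-0.5463,-0.25141],"\u03b8\u0307":[0.00435,0.03364,0.00182],"p_ee":[-0.33559,0.24342,0.71111],"effort":[-3.16566,-1.30845,0.54294]}
{"k":27,"ang":[0.90656,-0.54584,-0.2512],"\u03b8\u0307":[0.005,0.01308,0.01762],"p_ee":[-0.33585,0.24353,0.71098],"effort":[-3.06843,-1.22432,0.51045]}
{"k":28,"ang":[0.90664,-0.5457,-0.25077],"\u03b8\u0307":[0.00029,0.0036,0.02554],"p_ee":[-0.33583,0.24354,0.711],"effort":[-2.98997,-1.15895,0.4869]}
{"k":29,"ang":[0.90663,-0.54573,-0.25023],"\u03b8\u0307":[-0.00375,-0.00199,0.03086],"p_ee":[-0.33564,0.24347,0.71112],"effort":[-2.92932,-1.10853,0.46876]}
{"k":30,"ang":[0.90657,-0.54585,-0.2496],"\u03b8\u0307":[-0.00617,-0.00605,0.03425],"p_ee":[-0.33532,0.24336,0.71131]}
{"summary": "final ang (rad): 0.90657 -0.54585 -0.24960"}


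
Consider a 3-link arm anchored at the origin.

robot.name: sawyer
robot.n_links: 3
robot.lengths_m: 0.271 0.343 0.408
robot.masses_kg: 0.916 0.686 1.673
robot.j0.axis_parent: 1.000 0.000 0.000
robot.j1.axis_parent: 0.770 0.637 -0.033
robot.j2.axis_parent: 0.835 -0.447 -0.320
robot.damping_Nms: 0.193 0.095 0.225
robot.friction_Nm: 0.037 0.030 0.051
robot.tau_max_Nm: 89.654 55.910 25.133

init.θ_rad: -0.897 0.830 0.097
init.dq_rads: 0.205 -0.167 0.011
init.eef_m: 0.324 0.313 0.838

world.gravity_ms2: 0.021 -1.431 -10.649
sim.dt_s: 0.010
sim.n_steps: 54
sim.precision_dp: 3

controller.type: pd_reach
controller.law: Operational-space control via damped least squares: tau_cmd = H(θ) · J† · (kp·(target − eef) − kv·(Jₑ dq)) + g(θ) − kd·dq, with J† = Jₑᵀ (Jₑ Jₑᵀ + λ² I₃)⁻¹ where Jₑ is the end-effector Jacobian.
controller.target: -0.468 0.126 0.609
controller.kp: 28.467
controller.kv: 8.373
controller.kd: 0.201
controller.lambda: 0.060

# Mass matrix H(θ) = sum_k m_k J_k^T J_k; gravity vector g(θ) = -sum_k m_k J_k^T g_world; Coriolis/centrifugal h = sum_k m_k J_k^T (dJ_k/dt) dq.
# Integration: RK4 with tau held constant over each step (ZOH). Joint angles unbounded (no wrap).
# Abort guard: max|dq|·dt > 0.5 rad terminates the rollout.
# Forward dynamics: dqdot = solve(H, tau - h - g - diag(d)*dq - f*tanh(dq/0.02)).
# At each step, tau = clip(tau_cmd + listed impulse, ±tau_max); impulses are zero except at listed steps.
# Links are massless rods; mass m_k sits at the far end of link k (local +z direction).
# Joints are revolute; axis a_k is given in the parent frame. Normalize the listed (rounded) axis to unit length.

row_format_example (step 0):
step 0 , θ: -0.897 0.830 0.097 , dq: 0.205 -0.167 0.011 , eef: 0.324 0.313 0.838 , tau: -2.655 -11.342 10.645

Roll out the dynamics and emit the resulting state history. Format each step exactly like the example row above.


step 1 , θ: -0.898 0.830 0.103 , dq: -0.386 0.155 1.186 , eef: 0.323 0.312 0.839 , tau: -1.944 -10.681 9.747
step 2 , θ: -0.904 0.833 0.120 , dq: -0.882 0.426 2.178 , eef: 0.319 0.311 0.839 , tau: -0.974 -9.868 9.023
step 3 , θ: -0.915 0.838 0.146 , dq: -1.284 0.652 2.989 , eef: 0.315 0.309 0.839 , tau: 0.189 -8.957 8.422
step 4 , θ: -0.930 0.846 0.179 , dq: -1.595 0.834 3.629 , eef: 0.308 0.308 0.838 , tau: 1.464 -7.996 7.899
step 5 , θ: -0.947 0.855 0.218 , dq: -1.820 0.975 4.117 , eef: 0.300 0.306 0.837 , tau: 2.766 -7.028 7.419
step 6 , θ: -0.966 0.865 0.261 , dq: -1.969 1.078 4.475 , eef: 0.291 0.305 0.835 , tau: 4.027 -6.089 6.950
step 7 , θ: -0.986 0.876 0.307 , dq: -2.052 1.146 4.727 , eef: 0.281 0.303 0.833 , tau: 5.198 -5.204 6.475
step 8 , θ: -1.006 0.888 0.355 , dq: -2.080 1.182 4.894 , eef: 0.270 0.301 0.831 , tau: 6.249 -4.391 5.979
step 9 , θ: -1.027 0.900 0.404 , dq: -2.061 1.190 4.997 , eef: 0.258 0.299 0.828 , tau: 7.169 -3.658 5.456
step 10 , θ: -1.048 0.912 0.455 , dq: -2.005 1.174 5.051 , eef: 0.245 0.297 0.825 , tau: 7.956 -3.009 4.905
step 11 , θ: -1.067 0.923 0.505 , dq: -1.919 1.136 5.069 , eef: 0.231 0.295 0.821 , tau: 8.617 -2.443 4.328
step 12 , θ: -1.086 0.934 0.556 , dq: -1.809 1.079 5.061 , eef: 0.217 0.292 0.817 , tau: 9.163 -1.958 3.728
step 13 , θ: -1.103 0.945 0.606 , dq: -1.680 1.005 5.035 , eef: 0.202 0.290 0.812 , tau: 9.604 -1.548 3.110
step 14 , θ: -1.119 0.954 0.656 , dq: -1.535 0.915 4.996 , eef: 0.187 0.288 0.807 , tau: 9.952 -1.207 2.480
step 15 , θ: -1.134 0.963 0.706 , dq: -1.378 0.812 4.948 , eef: 0.171 0.286 0.802 , tau: 10.219 -0.928 1.843
step 16 , θ: -1.147 0.970 0.755 , dq: -1.212 0.696 4.893 , eef: 0.155 0.283 0.797 , tau: 10.415 -0.705 1.205
step 17 , θ: -1.158 0.977 0.804 , dq: -1.039 0.569 4.834 , eef: 0.140 0.281 0.792 , tau: 10.550 -0.530 0.571
step 18 , θ: -1.168 0.982 0.852 , dq: -0.860 0.432 4.772 , eef: 0.123 0.278 0.786 , tau: 10.632 -0.397 -0.054
step 19 , θ: -1.175 0.985 0.899 , dq: -0.679 0.286 4.707 , eef: 0.107 0.275 0.780 , tau: 10.668 -0.298 -0.665
step 20 , θ: -1.181 0.987 0.946 , dq: -0.496 0.131 4.640 , eef: 0.091 0.273 0.774 , tau: 10.664 -0.229 -1.260
step 21 , θ: -1.185 0.988 0.992 , dq: -0.313 -0.030 4.570 , eef: 0.075 0.270 0.768 , tau: 10.625 -0.184 -1.834
step 22 , θ: -1.187 0.987 1.037 , dq: -0.133 -0.195 4.498 , eef: 0.059 0.267 0.762 , tau: 10.557 -0.162 -2.385
step 23 , θ: -1.188 0.984 1.082 , dq: 0.043 -0.365 4.422 , eef: 0.043 0.264 0.756 , tau: 10.464 -0.152 -2.910
step 24 , θ: -1.187 0.980 1.126 , dq: 0.214 -0.537 4.343 , eef: 0.028 0.261 0.750 , tau: 10.354 -0.152 -3.409
step 25 , θ: -1.184 0.973 1.169 , dq: 0.380 -0.713 4.260 , eef: 0.012 0.258 0.743 , tau: 10.223 -0.156 -3.880
step 26 , θ: -1.179 0.965 1.211 , dq: 0.541 -0.891 4.171 , eef: -0.003 0.255 0.737 , tau: 10.073 -0.162 -4.321
step 27 , θ: -1.173 0.955 1.252 , dq: 0.695 -1.072 4.077 , eef: -0.017 0.252 0.730 , tau: 9.908 -0.166 -4.732
step 28 , θ: -1.165 0.944 1.292 , dq: 0.840 -1.254 3.977 , eef: -0.032 0.249 0.724 , tau: 9.727 -0.168 -5.113
step 29 , θ: -1.156 0.930 1.332 , dq: 0.977 -1.435 3.870 , eef: -0.046 0.246 0.718 , tau: 9.534 -0.164 -5.465
step 30 , θ: -1.146 0.915 1.370 , dq: 1.105 -1.615 3.756 , eef: -0.060 0.243 0.711 , tau: 9.327 -0.154 -5.786
step 31 , θ: -1.134 0.898 1.407 , dq: 1.221 -1.793 3.635 , eef: -0.073 0.239 0.705 , tau: 9.110 -0.136 -6.079
step 32 , θ: -1.121 0.879 1.442 , dq: 1.328 -1.967 3.507 , eef: -0.086 0.236 0.699 , tau: 8.882 -0.109 -6.344
step 33 , θ: -1.107 0.859 1.477 , dq: 1.422 -2.135 3.372 , eef: -0.098 0.233 0.693 , tau: 8.646 -0.073 -6.582
step 34 , θ: -1.093 0.837 1.510 , dq: 1.505 -2.297 3.230 , eef: -0.110 0.230 0.687 , tau: 8.402 -0.028 -6.795
step 35 , θ: -1.077 0.813 1.541 , dq: 1.577 -2.452 3.082 , eef: -0.122 0.226 0.681 , tau: 8.151 0.027 -6.984
step 36 , θ: -1.061 0.788 1.571 , dq: 1.636 -2.598 2.928 , eef: -0.133 0.223 0.675 , tau: 7.896 0.091 -7.150
step 37 , θ: -1.045 0.761 1.600 , dq: 1.684 -2.735 2.769 , eef: -0.144 0.220 0.669 , tau: 7.637 0.165 -7.296
step 38 , θ: -1.028 0.733 1.627 , dq: 1.721 -2.860 2.606 , eef: -0.155 0.216 0.664 , tau: 7.377 0.248 -7.423
step 39 , θ: -1.010 0.704 1.652 , dq: 1.746 -2.974 2.441 , eef: -0.165 0.213 0.659 , tau: 7.119 0.340 -7.532
step 40 , θ: -0.993 0.674 1.676 , dq: 1.762 -3.076 2.274 , eef: -0.174 0.210 0.654 , tau: 6.863 0.440 -7.626
step 41 , θ: -0.975 0.642 1.697 , dq: 1.768 -3.165 2.106 , eef: -0.184 0.207 0.649 , tau: 6.612 0.548 -7.706
step 42 , θ: -0.958 0.610 1.718 , dq: 1.766 -3.241 1.939 , eef: -0.193 0.203 0.644 , tau: 6.369 0.664 -7.773
step 43 , θ: -0.940 0.578 1.736 , dq: 1.756 -3.303 1.774 , eef: -0.201 0.200 0.640 , tau: 6.136 0.786 -7.829
step 44 , θ: -0.922 0.544 1.753 , dq: 1.739 -3.353 1.612 , eef: -0.210 0.197 0.636 , tau: 5.914 0.915 -7.876
step 45 , θ: -0.905 0.511 1.769 , dq: 1.716 -3.389 1.453 , eef: -0.218 0.194 0.632 , tau: 5.705 1.049 -7.913
step 46 , θ: -0.888 0.477 1.782 , dq: 1.688 -3.413 1.300 , eef: -0.225 0.191 0.628 , tau: 5.510 1.189 -7.943
step 47 , θ: -0.871 0.443 1.795 , dq: 1.656 -3.425 1.151 , eef: -0.233 0.188 0.624 , tau: 5.330 1.333 -7.966
step 48 , θ: -0.855 0.408 1.805 , dq: 1.620 -3.426 1.009 , eef: -0.240 0.185 0.621 , tau: 5.166 1.480 -7.982
step 49 , θ: -0.839 0.374 1.815 , dq: 1.582 -3.416 0.873 , eef: -0.247 0.182 0.618 , tau: 5.019 1.631 -7.992
step 50 , θ: -0.823 0.340 1.823 , dq: 1.542 -3.396 0.745 , eef: -0.254 0.179 0.615 , tau: 4.888 1.784 -7.998
step 51 , θ: -0.808 0.306 1.830 , dq: 1.500 -3.368 0.623 , eef: -0.260 0.176 0.612 , tau: 4.772 1.939 -7.998
step 52 , θ: -0.793 0.273 1.835 , dq: 1.457 -3.331 0.508 , eef: -0.267 0.173 0.609 , tau: 4.672 2.094 -7.993
step 53 , θ: -0.779 0.240 1.840 , dq: 1.414 -3.287 0.401 , eef: -0.273 0.171 0.607 , tau: 4.587 2.250 -7.984
step 54 , θ: -0.765 0.207 1.843 , dq: 1.371 -3.236 0.300 , eef: -0.278 0.168 0.604


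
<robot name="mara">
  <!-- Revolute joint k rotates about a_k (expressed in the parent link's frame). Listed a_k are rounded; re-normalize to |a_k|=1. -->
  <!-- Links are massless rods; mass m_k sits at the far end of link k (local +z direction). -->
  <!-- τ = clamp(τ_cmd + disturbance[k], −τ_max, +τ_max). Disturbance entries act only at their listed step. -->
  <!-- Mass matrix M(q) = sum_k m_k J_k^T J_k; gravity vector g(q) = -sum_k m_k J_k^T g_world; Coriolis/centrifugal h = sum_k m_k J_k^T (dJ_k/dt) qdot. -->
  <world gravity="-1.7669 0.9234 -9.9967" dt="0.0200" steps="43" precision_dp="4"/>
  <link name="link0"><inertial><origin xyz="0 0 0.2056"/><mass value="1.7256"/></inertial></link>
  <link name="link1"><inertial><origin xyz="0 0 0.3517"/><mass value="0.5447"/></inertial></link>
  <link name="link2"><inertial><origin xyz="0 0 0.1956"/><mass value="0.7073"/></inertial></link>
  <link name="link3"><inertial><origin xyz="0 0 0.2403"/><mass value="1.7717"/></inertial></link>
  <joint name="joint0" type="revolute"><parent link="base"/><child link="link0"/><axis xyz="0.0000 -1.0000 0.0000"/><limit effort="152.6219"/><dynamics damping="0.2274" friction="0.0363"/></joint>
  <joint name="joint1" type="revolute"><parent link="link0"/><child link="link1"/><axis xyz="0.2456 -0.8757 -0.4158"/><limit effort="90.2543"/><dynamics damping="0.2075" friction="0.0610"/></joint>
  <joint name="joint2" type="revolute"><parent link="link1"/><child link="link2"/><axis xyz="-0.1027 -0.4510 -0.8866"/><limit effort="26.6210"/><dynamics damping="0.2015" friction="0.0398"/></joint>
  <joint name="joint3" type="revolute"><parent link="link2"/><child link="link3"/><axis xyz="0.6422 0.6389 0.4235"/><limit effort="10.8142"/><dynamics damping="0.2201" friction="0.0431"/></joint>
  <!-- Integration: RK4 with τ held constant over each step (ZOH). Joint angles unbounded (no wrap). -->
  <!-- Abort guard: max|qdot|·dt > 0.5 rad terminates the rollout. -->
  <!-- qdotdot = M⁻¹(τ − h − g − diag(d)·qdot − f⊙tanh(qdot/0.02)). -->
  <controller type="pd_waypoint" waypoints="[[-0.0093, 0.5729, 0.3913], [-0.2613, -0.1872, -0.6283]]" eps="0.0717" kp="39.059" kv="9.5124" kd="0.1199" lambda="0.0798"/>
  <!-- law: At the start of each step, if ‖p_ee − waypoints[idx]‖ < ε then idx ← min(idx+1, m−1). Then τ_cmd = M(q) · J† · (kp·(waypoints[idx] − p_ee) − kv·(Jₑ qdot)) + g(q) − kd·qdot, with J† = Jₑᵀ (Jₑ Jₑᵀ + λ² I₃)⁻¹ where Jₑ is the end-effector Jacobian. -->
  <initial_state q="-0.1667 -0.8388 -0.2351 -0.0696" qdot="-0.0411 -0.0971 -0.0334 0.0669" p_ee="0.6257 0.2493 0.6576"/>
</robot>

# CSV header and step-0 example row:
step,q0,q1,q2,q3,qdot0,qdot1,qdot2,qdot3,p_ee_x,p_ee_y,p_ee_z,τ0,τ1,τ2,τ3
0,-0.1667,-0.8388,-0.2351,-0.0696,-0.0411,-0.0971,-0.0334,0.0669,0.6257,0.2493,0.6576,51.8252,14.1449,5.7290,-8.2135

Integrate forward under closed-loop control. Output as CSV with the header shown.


step,q0,q1,q2,q3,qdot0,qdot1,qdot2,qdot3,p_ee_x,p_ee_y,p_ee_z,τ0,τ1,τ2,τ3
1,-0.1542,-0.8520,-0.2419,-0.0589,1.2767,-1.2132,-0.5872,0.9844,0.6235,0.2533,0.6553,45.7952,14.6584,5.2586,-7.0380
2,-0.1182,-0.8845,-0.2586,-0.0324,2.3156,-2.0674,-0.8244,1.7548,0.6144,0.2633,0.6524,39.8139,14.8369,4.6921,-5.9081
3,-0.0639,-0.9306,-0.2833,0.0057,3.1109,-2.6177,-1.1380,2.2649,0.5992,0.2779,0.6489,33.6447,14.7567,4.1736,-4.8708
4,0.0041,-0.9852,-0.3138,0.0520,3.6940,-2.9231,-1.4443,2.5532,0.5786,0.2957,0.6445,27.2988,14.4571,3.7502,-3.9688
5,0.0818,-1.0443,-0.3486,0.1025,4.0961,-3.0449,-1.7125,2.6320,0.5531,0.3156,0.6391,21.0239,14.0092,3.4554,-3.2307
6,0.1661,-1.1047,-0.3868,0.1533,4.3516,-3.0421,-1.9235,2.5337,0.5237,0.3365,0.6327,15.1432,13.4941,3.3001,-2.6692
7,0.2544,-1.1644,-0.4278,0.2012,4.4938,-2.9596,-2.0792,2.3051,0.4912,0.3576,0.6253,9.8976,12.9702,3.2730,-2.2758
8,0.3447,-1.2222,-0.4708,0.2439,4.5511,-2.8274,-2.1887,1.9990,0.4567,0.3782,0.6171,5.3928,12.4618,3.3455,-2.0252
9,0.4356,-1.2770,-0.5152,0.2802,4.5448,-2.6636,-2.2609,1.6632,0.4210,0.3980,0.6080,1.6256,11.9679,3.4828,-1.8848
10,0.5258,-1.3285,-0.5606,0.3100,4.4895,-2.4792,-2.3020,1.3347,0.3851,0.4166,0.5983,-1.4684,11.4765,3.6525,-1.8228
11,0.6146,-1.3762,-0.6065,0.3335,4.3950,-2.2814,-2.3156,1.0383,0.3495,0.4337,0.5880,-3.9771,10.9756,3.8293,-1.8129
12,0.7012,-1.4198,-0.6524,0.3515,4.2676,-2.0762,-2.3037,0.7878,0.3149,0.4493,0.5774,-5.9905,10.4582,3.9961,-1.8351
13,0.7850,-1.4594,-0.6977,0.3651,4.1123,-1.8690,-2.2676,0.5880,0.2816,0.4634,0.5666,-7.5904,9.9243,4.1435,-1.8757
14,0.8654,-1.4949,-0.7421,0.3751,3.9333,-1.6649,-2.2087,0.4372,0.2501,0.4759,0.5557,-8.8473,9.3794,4.2672,-1.9256
15,0.9421,-1.5263,-0.7852,0.3826,3.7351,-1.4688,-2.1291,0.3295,0.2204,0.4870,0.5448,-9.8204,8.8334,4.3671,-1.9790
16,1.0148,-1.5540,-0.8264,0.3883,3.5220,-1.2847,-2.0316,0.2567,0.1928,0.4967,0.5340,-10.5587,8.2981,4.4452,-2.0326
17,1.0830,-1.5781,-0.8657,0.3929,3.2986,-1.1157,-1.9198,0.2102,0.1673,0.5052,0.5234,-11.1032,7.7856,4.5046,-2.0846
18,1.1467,-1.5990,-0.9025,0.3967,3.0696,-0.9638,-1.7977,0.1818,0.1439,0.5125,0.5131,-11.4878,7.3069,4.5489,-2.1341
19,1.2059,-1.6171,-0.9370,0.4000,2.8393,-0.8300,-1.6695,0.1645,0.1225,0.5190,0.5032,-11.7408,6.8707,4.5813,-2.1806
20,1.2604,-1.6326,-0.9688,0.4031,2.6113,-0.7143,-1.5388,0.1533,0.1032,0.5245,0.4938,-11.8860,6.4835,4.6046,-2.2243
21,1.3105,-1.6460,-0.9981,0.4060,2.3890,-0.6160,-1.4092,0.1443,0.0858,0.5293,0.4848,-11.9434,6.1489,4.6212,-2.2654
22,1.3561,-1.6576,-1.0248,0.4087,2.1750,-0.5336,-1.2832,0.1353,0.0702,0.5335,0.4762,-11.9298,5.8681,4.6329,-2.3041
23,1.3976,-1.6676,-1.0491,0.4113,1.9711,-0.4656,-1.1627,0.1251,0.0564,0.5372,0.4682,-11.8594,5.6404,4.6410,-2.3407
24,1.4352,-1.6764,-1.0711,0.4136,1.7786,-0.4101,-1.0490,0.1133,0.0442,0.5404,0.4607,-11.7443,5.4631,4.6466,-2.3754
25,1.4690,-1.6842,-1.0908,0.4157,1.5982,-0.3651,-0.9429,0.0998,0.0334,0.5433,0.4537,-11.5947,5.3324,4.6502,-2.4085
26,1.4993,-1.6912,-1.1086,0.4175,1.4305,-0.3289,-0.8447,0.0850,0.0241,0.5457,0.4472,12.5968,2.0977,-5.0650,7.5674
27,1.5389,-1.6945,-1.1226,0.4661,2.5140,-0.0119,-0.5987,4.5763,0.0141,0.5454,0.4346,8.7111,3.6331,-3.2744,5.7332
28,1.5965,-1.6924,-1.1352,0.5851,3.2385,0.1897,-0.6644,7.1595,0.0015,0.5407,0.4109,4.1489,3.4682,-1.8126,4.7772
29,1.6656,-1.6872,-1.1494,0.7441,3.6622,0.3099,-0.7455,8.6400,-0.0142,0.5325,0.3787,-0.2845,2.3099,-0.4777,4.0223
30,1.7408,-1.6803,-1.1644,0.9259,3.8625,0.3644,-0.7582,9.5007,-0.0324,0.5213,0.3399,-4.1627,0.7016,0.7820,3.1641
31,1.8185,-1.6731,-1.1789,1.1211,3.9065,0.3534,-0.6995,10.0122,-0.0526,0.5074,0.2962,-7.3838,-1.0681,1.9354,2.1223
32,1.8960,-1.6669,-1.1918,1.3242,3.8493,0.2652,-0.5852,10.3283,-0.0741,0.4913,0.2489,-10.0075,-2.8960,2.9229,0.9278
33,1.9719,-1.6634,-1.2021,1.5324,3.7375,0.0797,-0.4361,10.5380,-0.0964,0.4737,0.1994,-12.1307,-4.7803,3.6850,-0.3455
34,2.0453,-1.6646,-1.2096,1.7440,3.6091,-0.2215,-0.2907,10.6846,-0.1190,0.4553,0.1486,-13.8088,-6.7831,4.1743,-1.6157
35,2.1163,-1.6733,-1.2149,1.9577,3.5118,-0.6631,-0.2169,10.7541,-0.1419,0.4372,0.0978,-14.8664,-8.8596,4.3604,-2.8036
36,2.1862,-1.6920,-1.2213,2.1707,3.4920,-1.2247,-0.4300,10.5801,-0.1649,0.4208,0.0481,-14.5519,-10.5494,4.2730,-3.8107
37,2.2569,-1.7220,-1.2397,2.3730,3.5851,-1.7413,-1.5338,9.5679,-0.1879,0.4080,0.0003,-11.0472,-9.9134,4.1622,-4.4228
38,2.3311,-1.7583,-1.2954,2.5390,3.8088,-1.8266,-4.2277,6.8544,-0.2105,0.4004,-0.0448,-4.2257,-4.3082,4.5130,-4.2655
39,2.4126,-1.7908,-1.4023,2.6486,4.3162,-1.3984,-6.2381,4.2963,-0.2313,0.3965,-0.0872,-0.1705,2.2667,4.8853,-3.5732
40,2.5055,-1.8103,-1.5222,2.7277,4.9264,-0.5220,-5.4484,3.8656,-0.2497,0.3927,-0.1274,-0.8479,5.0038,4.6559,-3.0067
41,2.6050,-1.8067,-1.6173,2.8019,4.9867,0.8787,-3.6367,3.9137,-0.2651,0.3871,-0.1664,-3.7701,4.4770,4.1824,-2.5996
42,2.6981,-1.7725,-1.6766,2.8734,4.3302,2.4886,-1.8055,3.6870,-0.2774,0.3794,-0.2055,-6.9516,2.2843,3.7461,-2.3616
43,2.7731,-1.7068,-1.7030,2.9369,3.2103,4.0110,-0.3735,3.1199,-0.2871,0.3691,-0.2452,,,,


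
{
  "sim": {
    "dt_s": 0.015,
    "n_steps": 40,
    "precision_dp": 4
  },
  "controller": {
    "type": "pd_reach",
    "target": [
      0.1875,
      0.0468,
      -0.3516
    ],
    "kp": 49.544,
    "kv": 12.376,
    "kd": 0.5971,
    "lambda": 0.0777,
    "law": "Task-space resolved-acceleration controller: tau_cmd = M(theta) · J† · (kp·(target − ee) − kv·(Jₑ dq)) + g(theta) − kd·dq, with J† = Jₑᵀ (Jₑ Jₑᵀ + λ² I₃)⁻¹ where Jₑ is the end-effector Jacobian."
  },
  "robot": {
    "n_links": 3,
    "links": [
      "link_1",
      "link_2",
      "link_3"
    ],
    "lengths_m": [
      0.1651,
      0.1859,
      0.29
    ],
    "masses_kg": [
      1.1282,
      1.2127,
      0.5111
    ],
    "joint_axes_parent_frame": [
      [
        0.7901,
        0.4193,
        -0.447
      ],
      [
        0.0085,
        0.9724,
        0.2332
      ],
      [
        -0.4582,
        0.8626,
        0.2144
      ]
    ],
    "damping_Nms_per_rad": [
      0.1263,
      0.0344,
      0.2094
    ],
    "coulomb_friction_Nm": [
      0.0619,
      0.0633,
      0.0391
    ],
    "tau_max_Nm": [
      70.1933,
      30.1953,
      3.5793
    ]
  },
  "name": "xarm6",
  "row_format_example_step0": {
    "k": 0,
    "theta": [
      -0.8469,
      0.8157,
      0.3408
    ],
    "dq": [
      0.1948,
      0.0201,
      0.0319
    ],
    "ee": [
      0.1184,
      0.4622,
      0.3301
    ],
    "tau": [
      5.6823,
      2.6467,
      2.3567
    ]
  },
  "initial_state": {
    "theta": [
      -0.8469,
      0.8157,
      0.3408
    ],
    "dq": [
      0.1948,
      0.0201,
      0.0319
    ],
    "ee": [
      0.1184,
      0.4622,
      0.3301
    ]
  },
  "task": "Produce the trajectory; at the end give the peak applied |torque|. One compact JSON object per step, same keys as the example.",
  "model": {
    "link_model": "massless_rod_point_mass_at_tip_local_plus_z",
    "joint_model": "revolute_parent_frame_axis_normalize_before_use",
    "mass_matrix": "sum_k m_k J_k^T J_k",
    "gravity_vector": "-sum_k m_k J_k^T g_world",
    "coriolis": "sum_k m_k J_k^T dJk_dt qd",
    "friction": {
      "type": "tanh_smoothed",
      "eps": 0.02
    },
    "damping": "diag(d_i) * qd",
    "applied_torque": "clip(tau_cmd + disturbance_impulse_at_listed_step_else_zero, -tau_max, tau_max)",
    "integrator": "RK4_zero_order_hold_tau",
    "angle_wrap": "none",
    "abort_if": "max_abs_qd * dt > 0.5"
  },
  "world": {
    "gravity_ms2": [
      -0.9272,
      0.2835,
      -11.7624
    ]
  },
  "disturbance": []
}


{"k":1,"theta":[-0.8432,0.8155,0.3527],"dq":[0.294,-0.0191,1.4894],"ee":[0.121,0.4615,0.3283],"tau":[6.2034,1.4455,0.8289]}
{"k":2,"theta":[-0.839,0.8178,0.3767],"dq":[0.2649,0.3369,1.7109],"ee":[0.1258,0.461,0.3227],"tau":[6.4505,0.433,0.3442]}
{"k":3,"theta":[-0.835,0.8249,0.4037],"dq":[0.2605,0.6046,1.8831],"ee":[0.1322,0.4605,0.3148],"tau":[6.64,-0.3417,-0.0176]}
{"k":4,"theta":[-0.831,0.8355,0.433],"dq":[0.2763,0.8102,2.0162],"ee":[0.1397,0.4596,0.3052],"tau":[6.7725,-0.9391,-0.2878]}
{"k":5,"theta":[-0.8266,0.8488,0.4641],"dq":[0.3089,0.9705,2.121],"ee":[0.148,0.4584,0.2943],"tau":[6.8521,-1.4011,-0.4913]}
{"k":6,"theta":[-0.8217,0.8643,0.4965],"dq":[0.3546,1.1007,2.2004],"ee":[0.1567,0.4566,0.2822],"tau":[6.8825,-1.7606,-0.6435]}
{"k":7,"theta":[-0.8159,0.8816,0.53],"dq":[0.4106,1.2125,2.2563],"ee":[0.1658,0.4542,0.2693],"tau":[6.8682,-2.0433,-0.7561]}
{"k":8,"theta":[-0.8093,0.9005,0.5641],"dq":[0.4744,1.3145,2.2907],"ee":[0.1748,0.4511,0.2558],"tau":[6.8144,-2.2692,-0.8384]}
{"k":9,"theta":[-0.8017,0.9209,0.5986],"dq":[0.5444,1.4129,2.3049],"ee":[0.1839,0.4473,0.2417],"tau":[6.7268,-2.4538,-0.8978]}
{"k":10,"theta":[-0.7929,0.9429,0.6332],"dq":[0.6193,1.512,2.3003],"ee":[0.1927,0.4428,0.2272],"tau":[6.6108,-2.6094,-0.9396]}
{"k":11,"theta":[-0.7831,0.9663,0.6676],"dq":[0.6985,1.6147,2.2783],"ee":[0.2013,0.4375,0.2123],"tau":[6.4718,-2.7455,-0.9685]}
{"k":12,"theta":[-0.772,0.9913,0.7015],"dq":[0.7818,1.7226,2.2401],"ee":[0.2096,0.4316,0.1972],"tau":[6.3147,-2.8691,-0.9875]}
{"k":13,"theta":[-0.7596,1.0179,0.7347],"dq":[0.8694,1.8363,2.187],"ee":[0.2174,0.425,0.1818],"tau":[6.1437,-2.9853,-0.9991]}
{"k":14,"theta":[-0.7459,1.0463,0.7671],"dq":[0.9618,1.9559,2.1201],"ee":[0.2247,0.4178,0.1662],"tau":[5.9623,-3.0979,-1.005]}
{"k":15,"theta":[-0.7308,1.0766,0.7983],"dq":[1.0596,2.081,2.0403],"ee":[0.2314,0.4101,0.1504],"tau":[5.7733,-3.2092,-1.0063]}
{"k":16,"theta":[-0.7141,1.1088,0.8282],"dq":[1.164,2.2105,1.9486],"ee":[0.2375,0.4018,0.1346],"tau":[5.5787,-3.3202,-1.0035]}
{"k":17,"theta":[-0.6958,1.1429,0.8567],"dq":[1.2762,2.3434,1.8458],"ee":[0.2428,0.3931,0.1188],"tau":[5.3803,-3.4314,-0.9971]}
{"k":18,"theta":[-0.6758,1.179,0.8836],"dq":[1.3974,2.4785,1.7327],"ee":[0.2474,0.384,0.1029],"tau":[5.1789,-3.5422,-0.9869]}
{"k":19,"theta":[-0.6539,1.2172,0.9087],"dq":[1.5293,2.6145,1.61],"ee":[0.2512,0.3747,0.0872],"tau":[4.9753,-3.6516,-0.9727]}
{"k":20,"theta":[-0.6299,1.2574,0.9319],"dq":[1.6734,2.7501,1.4781],"ee":[0.2542,0.3652,0.0716],"tau":[4.7695,-3.7578,-0.9542]}
{"k":21,"theta":[-0.6037,1.2996,0.953],"dq":[1.8317,2.884,1.3376],"ee":[0.2562,0.3556,0.0562],"tau":[4.561,-3.8587,-0.9309]}
{"k":22,"theta":[-0.5749,1.3438,0.972],"dq":[2.0058,3.0153,1.1888],"ee":[0.2573,0.346,0.0411],"tau":[4.3486,-3.9517,-0.9023]}
{"k":23,"theta":[-0.5435,1.39,0.9887],"dq":[2.1975,3.1428,1.0318],"ee":[0.2575,0.3366,0.0265],"tau":[4.1293,-4.0338,-0.8678]}
{"k":24,"theta":[-0.509,1.438,1.003],"dq":[2.4085,3.2658,0.8665],"ee":[0.2568,0.3274,0.0123],"tau":[3.898,-4.1019,-0.8268]}
{"k":25,"theta":[-0.4712,1.4879,1.0147],"dq":[2.6393,3.3833,0.6926],"ee":[0.2551,0.3186,-0.0012],"tau":[3.6453,-4.1529,-0.7787]}
{"k":26,"theta":[-0.4298,1.5394,1.0238],"dq":[2.8891,3.4944,0.5093],"ee":[0.2526,0.3104,-0.014],"tau":[3.3556,-4.1841,-0.7229]}
{"k":27,"theta":[-0.3845,1.5926,1.03],"dq":[3.154,3.5971,0.3156],"ee":[0.2492,0.3028,-0.0259],"tau":[3.0041,-4.1945,-0.6588]}
{"k":28,"theta":[-0.3352,1.6472,1.0332],"dq":[3.424,3.6877,0.1106],"ee":[0.245,0.296,-0.0369],"tau":[2.5553,-4.1856,-0.5866]}
{"k":29,"theta":[-0.282,1.7031,1.0334],"dq":[3.6807,3.7528,-0.0881],"ee":[0.2402,0.2902,-0.0467],"tau":[1.9679,-4.1609,-0.5226]}
{"k":30,"theta":[-0.2253,1.7596,1.0307],"dq":[3.8886,3.7806,-0.2771],"ee":[0.2347,0.2854,-0.0553],"tau":[1.2077,-4.1322,-0.4718]}
{"k":31,"theta":[-0.1662,1.8162,1.0249],"dq":[3.9918,3.7652,-0.4873],"ee":[0.2287,0.2818,-0.0627],"tau":[0.286,-4.1189,-0.4074]}
{"k":32,"theta":[-0.1068,1.872,1.0161],"dq":[3.9274,3.6722,-0.6835],"ee":[0.2224,0.2793,-0.0687],"tau":[-0.6989,-4.123,-0.3551]}
{"k":33,"theta":[-0.05,1.9256,1.0047],"dq":[3.6397,3.4752,-0.8345],"ee":[0.216,0.278,-0.0736],"tau":[-1.5718,-4.1339,-0.3313]}
{"k":34,"theta":[0.0007,1.9755,0.9915],"dq":[3.1124,3.1671,-0.9169],"ee":[0.2097,0.2776,-0.0775],"tau":[-2.1584,-4.1299,-0.3417]}
{"k":35,"theta":[0.042,2.0201,0.9776],"dq":[2.3873,2.7697,-0.9265],"ee":[0.2036,0.278,-0.0809],"tau":[-2.3776,-4.0915,-0.3773]}
{"k":36,"theta":[0.0716,2.0583,0.9639],"dq":[1.5536,2.3276,-0.8818],"ee":[0.1979,0.2788,-0.0841],"tau":[-2.2664,-4.0126,-0.4182]}
{"k":37,"theta":[0.0887,2.09,0.9511],"dq":[0.7124,1.8912,-0.8132],"ee":[0.1926,0.2797,-0.0876],"tau":[-1.9323,-3.9018,-0.4451]}
{"k":38,"theta":[0.0936,2.1155,0.9393],"dq":[-0.0507,1.5024,-0.7493],"ee":[0.1878,0.2806,-0.0915],"tau":[-1.4948,-3.7754,-0.4469]}
{"k":39,"theta":[0.0882,2.1357,0.9283],"dq":[-0.6693,1.1915,-0.7102],"ee":[0.1836,0.2813,-0.096],"tau":[-1.0585,-3.6516,-0.4215]}
{"k":40,"theta":[0.0745,2.1518,0.9178],"dq":[-1.1679,0.9457,-0.6854],"ee":[0.1798,0.2816,-0.101]}
{"summary": "max |tau| (N\u00b7m): 6.8825"}


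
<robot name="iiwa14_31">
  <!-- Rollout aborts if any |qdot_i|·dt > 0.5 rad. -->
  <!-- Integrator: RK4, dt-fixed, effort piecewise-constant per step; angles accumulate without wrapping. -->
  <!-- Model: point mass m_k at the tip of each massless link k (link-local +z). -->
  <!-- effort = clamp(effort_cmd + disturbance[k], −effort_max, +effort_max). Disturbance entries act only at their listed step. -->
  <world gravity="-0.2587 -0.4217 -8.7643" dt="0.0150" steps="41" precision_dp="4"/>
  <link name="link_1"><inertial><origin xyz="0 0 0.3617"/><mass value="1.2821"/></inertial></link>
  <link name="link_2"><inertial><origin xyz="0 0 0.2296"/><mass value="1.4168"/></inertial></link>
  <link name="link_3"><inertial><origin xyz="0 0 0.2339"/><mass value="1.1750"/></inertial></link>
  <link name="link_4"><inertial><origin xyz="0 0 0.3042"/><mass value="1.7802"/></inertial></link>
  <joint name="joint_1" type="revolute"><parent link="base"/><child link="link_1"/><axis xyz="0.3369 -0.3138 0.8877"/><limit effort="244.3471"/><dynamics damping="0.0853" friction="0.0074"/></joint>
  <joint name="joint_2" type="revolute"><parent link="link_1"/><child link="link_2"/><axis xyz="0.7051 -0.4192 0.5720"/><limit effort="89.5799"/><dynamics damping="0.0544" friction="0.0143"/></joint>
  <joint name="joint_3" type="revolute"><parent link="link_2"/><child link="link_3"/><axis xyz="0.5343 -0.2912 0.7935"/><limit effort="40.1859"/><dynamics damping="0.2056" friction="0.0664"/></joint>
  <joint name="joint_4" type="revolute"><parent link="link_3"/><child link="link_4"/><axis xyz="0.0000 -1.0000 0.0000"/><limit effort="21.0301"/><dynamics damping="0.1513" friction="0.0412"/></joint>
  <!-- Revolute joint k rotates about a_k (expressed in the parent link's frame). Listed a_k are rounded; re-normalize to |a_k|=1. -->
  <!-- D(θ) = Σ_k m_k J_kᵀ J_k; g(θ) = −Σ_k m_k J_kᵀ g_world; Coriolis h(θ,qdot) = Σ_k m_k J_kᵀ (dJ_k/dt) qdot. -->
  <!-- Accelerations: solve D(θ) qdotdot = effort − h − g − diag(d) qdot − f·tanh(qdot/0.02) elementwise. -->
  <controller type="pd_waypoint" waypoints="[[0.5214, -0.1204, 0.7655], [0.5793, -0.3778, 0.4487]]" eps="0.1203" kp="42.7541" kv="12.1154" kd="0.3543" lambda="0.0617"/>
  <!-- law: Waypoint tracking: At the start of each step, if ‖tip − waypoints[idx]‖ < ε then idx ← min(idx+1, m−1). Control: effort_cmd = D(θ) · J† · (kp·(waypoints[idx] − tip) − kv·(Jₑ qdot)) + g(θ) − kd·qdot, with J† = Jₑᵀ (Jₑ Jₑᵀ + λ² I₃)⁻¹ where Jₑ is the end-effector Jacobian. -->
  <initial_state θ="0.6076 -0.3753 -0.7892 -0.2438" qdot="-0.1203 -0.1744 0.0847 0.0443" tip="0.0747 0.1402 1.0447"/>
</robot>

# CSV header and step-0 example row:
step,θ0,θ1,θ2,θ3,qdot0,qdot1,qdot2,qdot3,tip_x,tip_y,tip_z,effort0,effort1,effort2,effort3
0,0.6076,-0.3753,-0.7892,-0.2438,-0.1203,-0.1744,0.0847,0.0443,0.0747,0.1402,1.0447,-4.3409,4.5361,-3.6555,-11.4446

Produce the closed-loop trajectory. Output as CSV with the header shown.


step,θ0,θ1,θ2,θ3,qdot0,qdot1,qdot2,qdot3,tip_x,tip_y,tip_z,effort0,effort1,effort2,effort3
1,0.6092,-0.3783,-0.7936,-0.2517,0.3335,-0.2341,-0.6455,-1.1063,0.0778,0.1405,1.0432,-3.5946,4.4144,-2.3819,-8.8477
2,0.6166,-0.3822,-0.8071,-0.2750,0.6491,-0.2935,-1.1304,-1.9981,0.0844,0.1384,1.0400,-3.4080,3.9997,-1.5017,-6.7079
3,0.6277,-0.3867,-0.8268,-0.3097,0.8281,-0.3240,-1.4705,-2.6375,0.0937,0.1344,1.0353,-3.5443,3.4306,-0.8633,-4.9298
4,0.6406,-0.3916,-0.8507,-0.3524,0.8874,-0.3299,-1.6939,-3.0699,0.1049,0.1288,1.0294,-3.8255,2.8124,-0.3821,-3.4305
5,0.6536,-0.3963,-0.8772,-0.4004,0.8478,-0.3161,-1.8252,-3.3392,0.1174,0.1218,1.0225,-4.1281,2.2177,-0.0014,-2.1499
6,0.6655,-0.4008,-0.9052,-0.4515,0.7305,-0.2875,-1.8855,-3.4834,0.1308,0.1137,1.0148,-4.3790,1.6895,0.3135,-1.0458
7,0.6751,-0.4048,-0.9337,-0.5041,0.5548,-0.2486,-1.8923,-3.5340,0.1447,0.1048,1.0064,-4.5431,1.2473,0.5826,-0.0897
8,0.6818,-0.4081,-0.9620,-0.5568,0.3374,-0.2030,-1.8597,-3.5156,0.1588,0.0954,0.9975,-4.6101,0.8963,0.8159,0.7379
9,0.6850,-0.4107,-0.9896,-0.6089,0.0921,-0.1543,-1.7988,-3.4466,0.1730,0.0855,0.9882,-4.5839,0.6326,1.0180,1.4507
10,0.6845,-0.4127,-1.0161,-0.6598,-0.1683,-0.1065,-1.7185,-3.3415,0.1870,0.0754,0.9788,-4.4771,0.4494,1.1907,2.0591
11,0.6800,-0.4139,-1.0413,-0.7088,-0.4360,-0.0611,-1.6242,-3.2102,0.2008,0.0652,0.9692,-4.3004,0.3375,1.3340,2.5714
12,0.6714,-0.4145,-1.0650,-0.7557,-0.7036,-0.0202,-1.5201,-3.0604,0.2142,0.0551,0.9596,-4.0650,0.2887,1.4483,2.9951
13,0.6589,-0.4145,-1.0871,-0.8004,-0.9639,0.0124,-1.4084,-2.8992,0.2271,0.0451,0.9500,-3.7813,0.2987,1.5340,3.3375
14,0.6426,-0.4141,-1.1075,-0.8425,-1.2120,0.0357,-1.2927,-2.7302,0.2395,0.0355,0.9405,-3.4570,0.3618,1.5927,3.6051
15,0.6227,-0.4135,-1.1261,-0.8821,-1.4450,0.0506,-1.1759,-2.5556,0.2515,0.0262,0.9312,-3.0977,0.4708,1.6264,3.8040
16,0.5994,-0.4127,-1.1430,-0.9190,-1.6601,0.0564,-1.0590,-2.3784,0.2629,0.0174,0.9222,-2.7074,0.6225,1.6374,3.9410
17,0.5731,-0.4119,-1.1581,-0.9533,-1.8544,0.0528,-0.9431,-2.2009,0.2738,0.0090,0.9133,-2.2887,0.8146,1.6286,4.0224
18,0.5440,-0.4112,-1.1716,-0.9850,-2.0261,0.0397,-0.8295,-2.0249,0.2842,0.0012,0.9048,-1.8434,1.0454,1.6032,4.0545
19,0.5125,-0.4108,-1.1833,-1.0140,-2.1739,0.0180,-0.7196,-1.8516,0.2942,-0.0061,0.8965,-1.3731,1.3128,1.5644,4.0432
20,0.4790,-0.4107,-1.1934,-1.0404,-2.2981,-0.0101,-0.6143,-1.6817,0.3037,-0.0128,0.8886,-0.8792,1.6128,1.5155,3.9943
21,0.4438,-0.4111,-1.2019,-1.0644,-2.3985,-0.0430,-0.5147,-1.5162,0.3129,-0.0190,0.8810,-0.3640,1.9421,1.4595,3.9132
22,0.4072,-0.4121,-1.2090,-1.0859,-2.4735,-0.0821,-0.4224,-1.3565,0.3218,-0.0247,0.8737,0.1683,2.2995,1.3991,3.8053
23,0.3698,-0.4136,-1.2148,-1.1051,-2.5236,-0.1259,-0.3382,-1.2034,0.3304,-0.0299,0.8667,0.7131,2.6804,1.3363,3.6756
24,0.3317,-0.4159,-1.2194,-1.1220,-2.5500,-0.1726,-0.2626,-1.0573,0.3388,-0.0346,0.8601,1.2645,3.0789,1.2730,3.5284
25,0.2935,-0.4188,-1.2229,-1.1368,-2.5544,-0.2201,-0.1958,-0.9186,0.3470,-0.0389,0.8537,1.8162,3.4885,1.2105,3.3681
26,0.2553,-0.4225,-1.2254,-1.1496,-2.5387,-0.2665,-0.1379,-0.7877,0.3551,-0.0428,0.8476,2.3610,3.9023,1.1500,3.1985
27,0.2175,-0.4268,-1.2271,-1.1605,-2.5051,-0.3101,-0.0889,-0.6649,0.3630,-0.0463,0.8418,2.8919,4.3134,1.0923,3.0232
28,0.1803,-0.4317,-1.2282,-1.1696,-2.4558,-0.3493,-0.0484,-0.5502,0.3707,-0.0496,0.8362,3.4018,4.7150,1.0380,2.8454
29,0.1439,-0.4372,-1.2287,-1.1771,-2.3926,-0.3833,-0.0189,-0.4430,0.3784,-0.0526,0.8309,3.8828,5.0994,0.9884,2.6676
30,0.1086,-0.4432,-1.2289,-1.1830,-2.3164,-0.4122,-0.0074,-0.3408,0.3858,-0.0555,0.8258,4.3250,5.4571,0.9466,2.4914
31,0.0745,-0.4496,-1.2290,-1.1874,-2.2311,-0.4352,-0.0047,-0.2470,0.3932,-0.0582,0.8209,4.7294,5.7890,0.9094,2.3197
32,0.0417,-0.4562,-1.2291,-1.1904,-2.1400,-0.4511,-0.0040,-0.1634,0.4003,-0.0607,0.8163,5.0966,6.0950,0.8744,2.1548
33,0.0103,-0.4631,-1.2292,-1.1923,-2.0452,-0.4598,-0.0041,-0.0899,0.4073,-0.0632,0.8119,5.4246,6.3731,0.8412,1.9982
34,-0.0196,-0.4700,-1.2293,-1.1932,-1.9482,-0.4614,-0.0046,-0.0260,0.4141,-0.0655,0.8077,5.7122,6.6214,0.8097,1.8510
35,-0.0481,-0.4769,-1.2293,-1.1932,-1.8500,-0.4579,-0.0006,0.0232,0.4206,-0.0679,0.8038,-16.7066,-7.8267,-3.7897,-3.6913
36,-0.0791,-0.4871,-1.2295,-1.1974,-2.2858,-0.9100,0.0043,-0.5847,0.4272,-0.0713,0.7986,-12.8818,-5.3877,-2.9581,-2.3892
37,-0.1161,-0.5036,-1.2291,-1.2094,-2.6497,-1.2886,0.0591,-1.0059,0.4340,-0.0768,0.7911,-9.7867,-3.3836,-2.3297,-1.3724
38,-0.1581,-0.5253,-1.2274,-1.2265,-2.9641,-1.6020,0.1890,-1.2819,0.4408,-0.0839,0.7819,-7.1415,-1.6339,-1.8909,-0.6188
39,-0.2046,-0.5512,-1.2233,-1.2469,-3.2316,-1.8577,0.3791,-1.4361,0.4478,-0.0921,0.7714,-4.7502,-0.0196,-1.6081,-0.1028
40,-0.2547,-0.5806,-1.2161,-1.2688,-3.4453,-2.0647,0.5979,-1.4841,0.4547,-0.1011,0.7599,-2.4917,1.5274,-1.4409,0.2047
41,-0.3075,-0.6128,-1.2055,-1.2908,-3.5965,-2.2311,0.8188,-1.4421,0.4618,-0.1107,0.7477,,,,


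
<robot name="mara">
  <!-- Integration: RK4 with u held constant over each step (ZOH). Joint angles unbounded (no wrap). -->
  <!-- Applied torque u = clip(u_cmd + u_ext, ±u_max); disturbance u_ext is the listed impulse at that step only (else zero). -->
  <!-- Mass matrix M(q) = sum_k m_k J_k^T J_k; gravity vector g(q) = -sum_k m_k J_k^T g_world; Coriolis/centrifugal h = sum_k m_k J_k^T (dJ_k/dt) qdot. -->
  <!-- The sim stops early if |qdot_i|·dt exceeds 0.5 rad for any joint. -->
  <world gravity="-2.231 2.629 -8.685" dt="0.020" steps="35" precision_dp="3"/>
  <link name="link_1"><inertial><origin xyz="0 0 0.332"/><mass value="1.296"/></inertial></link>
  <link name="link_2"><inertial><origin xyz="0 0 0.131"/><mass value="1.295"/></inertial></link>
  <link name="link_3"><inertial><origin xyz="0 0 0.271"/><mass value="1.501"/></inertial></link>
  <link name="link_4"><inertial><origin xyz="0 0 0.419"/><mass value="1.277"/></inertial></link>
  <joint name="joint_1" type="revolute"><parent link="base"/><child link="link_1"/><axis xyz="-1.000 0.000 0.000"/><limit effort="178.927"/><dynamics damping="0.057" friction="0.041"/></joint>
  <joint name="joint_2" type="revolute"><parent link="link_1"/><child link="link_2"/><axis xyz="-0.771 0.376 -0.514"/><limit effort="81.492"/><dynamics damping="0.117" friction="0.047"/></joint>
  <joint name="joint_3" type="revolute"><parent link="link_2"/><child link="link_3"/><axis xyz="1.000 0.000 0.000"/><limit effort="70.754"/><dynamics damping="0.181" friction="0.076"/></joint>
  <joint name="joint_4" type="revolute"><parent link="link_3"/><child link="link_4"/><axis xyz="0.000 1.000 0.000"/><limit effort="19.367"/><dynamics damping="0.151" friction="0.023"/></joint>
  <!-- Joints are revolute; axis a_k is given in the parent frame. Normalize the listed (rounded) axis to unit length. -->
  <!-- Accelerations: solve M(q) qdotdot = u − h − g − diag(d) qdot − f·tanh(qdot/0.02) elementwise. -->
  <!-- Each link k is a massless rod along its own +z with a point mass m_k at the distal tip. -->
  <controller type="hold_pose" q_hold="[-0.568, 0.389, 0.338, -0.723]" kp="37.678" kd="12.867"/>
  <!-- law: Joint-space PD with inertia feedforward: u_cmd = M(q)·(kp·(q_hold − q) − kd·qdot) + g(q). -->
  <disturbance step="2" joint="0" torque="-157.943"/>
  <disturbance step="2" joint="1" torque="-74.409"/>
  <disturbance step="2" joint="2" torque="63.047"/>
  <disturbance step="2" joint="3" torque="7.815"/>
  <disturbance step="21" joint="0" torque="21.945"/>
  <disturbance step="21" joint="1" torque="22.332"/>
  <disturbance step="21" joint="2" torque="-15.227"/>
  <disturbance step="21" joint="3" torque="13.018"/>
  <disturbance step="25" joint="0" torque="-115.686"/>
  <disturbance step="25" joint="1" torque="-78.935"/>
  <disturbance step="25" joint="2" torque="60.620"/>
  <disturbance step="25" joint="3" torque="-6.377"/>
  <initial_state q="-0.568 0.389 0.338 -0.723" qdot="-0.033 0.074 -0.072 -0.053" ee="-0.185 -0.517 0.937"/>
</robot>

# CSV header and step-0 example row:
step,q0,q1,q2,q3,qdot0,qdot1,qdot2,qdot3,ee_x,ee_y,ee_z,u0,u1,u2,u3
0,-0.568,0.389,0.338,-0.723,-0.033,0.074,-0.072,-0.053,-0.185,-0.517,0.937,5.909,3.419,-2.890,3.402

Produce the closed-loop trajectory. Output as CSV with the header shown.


step,q0,q1,q2,q3,qdot0,qdot1,qdot2,qdot3,ee_x,ee_y,ee_z,u0,u1,u2,u3
1,-0.568,0.390,0.337,-0.724,-0.017,0.066,-0.024,-0.036,-0.185,-0.516,0.938,6.120,3.589,-3.034,3.391
2,-0.569,0.392,0.337,-0.724,-0.008,0.041,-0.015,-0.019,-0.184,-0.516,0.938,-151.648,-70.681,59.903,11.197
3,-0.581,0.392,0.337,-0.725,-1.182,-0.013,-0.041,0.017,-0.184,-0.526,0.932,48.656,23.701,-20.048,1.250
4,-0.601,0.392,0.336,-0.724,-0.862,-0.031,-0.037,0.053,-0.184,-0.545,0.921,40.763,19.947,-16.866,1.569
5,-0.616,0.391,0.335,-0.723,-0.611,-0.020,-0.010,0.055,-0.184,-0.559,0.913,34.317,16.890,-14.278,1.870
6,-0.626,0.391,0.335,-0.722,-0.417,-0.021,-0.008,0.048,-0.183,-0.569,0.908,29.056,14.405,-12.164,2.138
7,-0.633,0.391,0.335,-0.721,-0.266,-0.016,-0.002,0.037,-0.183,-0.575,0.904,24.768,12.387,-10.446,2.369
8,-0.637,0.390,0.336,-0.720,-0.149,-0.013,0.000,0.025,-0.183,-0.579,0.901,21.275,10.747,-9.049,2.563
9,-0.639,0.390,0.336,-0.720,-0.059,-0.012,0.000,0.016,-0.183,-0.581,0.900,18.434,9.417,-7.915,2.723
10,-0.640,0.390,0.336,-0.720,0.009,-0.011,-0.001,0.009,-0.183,-0.582,0.900,16.129,8.340,-6.997,2.853
11,-0.639,0.390,0.336,-0.720,0.059,-0.009,-0.004,0.002,-0.183,-0.581,0.900,14.275,7.469,-6.256,2.957
12,-0.637,0.390,0.336,-0.720,0.095,-0.007,-0.004,-0.002,-0.183,-0.580,0.901,12.775,6.766,-5.660,3.040
13,-0.635,0.390,0.336,-0.720,0.122,-0.006,-0.005,-0.004,-0.183,-0.578,0.902,11.561,6.200,-5.180,3.106
14,-0.633,0.390,0.336,-0.720,0.140,-0.006,-0.006,-0.005,-0.183,-0.576,0.904,10.582,5.745,-4.795,3.158
15,-0.630,0.390,0.336,-0.720,0.151,-0.006,-0.006,-0.005,-0.183,-0.573,0.905,9.794,5.381,-4.488,3.200
16,-0.626,0.390,0.337,-0.720,0.158,-0.006,-0.006,-0.005,-0.183,-0.570,0.907,9.161,5.090,-4.243,3.234
17,-0.623,0.390,0.337,-0.720,0.160,-0.006,-0.007,-0.005,-0.183,-0.567,0.909,8.654,4.859,-4.048,3.261
18,-0.620,0.390,0.337,-0.721,0.160,-0.005,-0.007,-0.005,-0.183,-0.564,0.911,8.249,4.677,-3.895,3.282
19,-0.617,0.390,0.337,-0.721,0.157,-0.005,-0.007,-0.005,-0.183,-0.562,0.912,7.928,4.533,-3.775,3.300
20,-0.614,0.390,0.337,-0.721,0.153,-0.005,-0.007,-0.005,-0.184,-0.559,0.914,7.675,4.421,-3.682,3.314
21,-0.611,0.390,0.337,-0.721,0.147,-0.005,-0.007,-0.004,-0.184,-0.556,0.916,29.420,26.666,-18.837,16.343
22,-0.608,0.391,0.332,-0.710,0.147,0.033,-0.494,1.143,-0.179,-0.553,0.921,1.482,-1.686,0.488,-0.128
23,-0.605,0.392,0.324,-0.690,0.145,0.066,-0.290,0.821,-0.171,-0.550,0.928,2.515,-0.578,-0.267,0.557
24,-0.602,0.393,0.320,-0.676,0.140,0.083,-0.149,0.568,-0.165,-0.547,0.934,3.351,0.323,-0.880,1.112
25,-0.599,0.395,0.318,-0.667,0.132,0.087,-0.054,0.373,-0.161,-0.544,0.938,-111.655,-77.875,59.239,-4.818
26,-0.597,0.373,0.310,-0.659,0.106,-2.251,-0.655,0.451,-0.164,-0.552,0.934,35.463,22.741,-17.972,3.663
27,-0.595,0.335,0.301,-0.651,0.112,-1.575,-0.346,0.252,-0.173,-0.567,0.925,29.974,19.218,-15.157,3.696
28,-0.593,0.309,0.296,-0.648,0.107,-1.046,-0.122,0.097,-0.179,-0.578,0.918,25.509,16.350,-12.883,3.677
29,-0.591,0.292,0.295,-0.647,0.098,-0.657,0.012,-0.012,-0.183,-0.585,0.913,21.876,14.016,-11.038,3.633
30,-0.589,0.281,0.296,-0.648,0.085,-0.418,0.026,-0.066,-0.187,-0.589,0.909,18.920,12.118,-9.515,3.576
31,-0.587,0.275,0.296,-0.650,0.073,-0.240,0.026,-0.102,-0.189,-0.591,0.907,16.520,10.575,-8.277,3.526
32,-0.586,0.271,0.297,-0.652,0.064,-0.106,0.023,-0.126,-0.191,-0.591,0.906,14.572,9.324,-7.274,3.484
33,-0.585,0.270,0.297,-0.655,0.056,-0.008,0.016,-0.139,-0.192,-0.590,0.905,12.995,8.310,-6.463,3.449
34,-0.584,0.271,0.297,-0.657,0.054,0.045,-0.004,-0.137,-0.193,-0.589,0.906,11.721,7.507,-5.814,3.420
35,-0.582,0.272,0.297,-0.660,0.053,0.092,-0.006,-0.136,-0.194,-0.586,0.906,,,,
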